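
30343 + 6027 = 36370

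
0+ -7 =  - 7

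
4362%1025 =262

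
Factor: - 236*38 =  - 8968 = - 2^3*19^1*59^1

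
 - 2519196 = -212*11883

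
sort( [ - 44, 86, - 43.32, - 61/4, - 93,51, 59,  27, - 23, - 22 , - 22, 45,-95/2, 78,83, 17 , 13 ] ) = [  -  93,-95/2, - 44, - 43.32, - 23, - 22, - 22, -61/4,13, 17,  27,45, 51, 59, 78,83,86 ]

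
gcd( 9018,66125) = 1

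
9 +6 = 15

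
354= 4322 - 3968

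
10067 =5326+4741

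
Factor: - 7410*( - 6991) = 2^1 * 3^1*5^1 * 13^1*19^1 * 6991^1 = 51803310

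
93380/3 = 31126 + 2/3 = 31126.67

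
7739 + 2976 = 10715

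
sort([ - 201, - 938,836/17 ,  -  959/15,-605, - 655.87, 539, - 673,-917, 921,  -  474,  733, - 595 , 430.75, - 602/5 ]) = [ - 938, - 917,- 673 , -655.87, - 605,  -  595 , - 474, - 201, - 602/5, - 959/15,  836/17,430.75,539,733,921]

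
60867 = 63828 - 2961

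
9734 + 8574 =18308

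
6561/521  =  6561/521 = 12.59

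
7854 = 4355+3499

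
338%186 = 152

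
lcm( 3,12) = 12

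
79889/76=79889/76 = 1051.17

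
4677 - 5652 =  - 975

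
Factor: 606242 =2^1*7^1*13^1*3331^1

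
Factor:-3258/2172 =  - 3/2 = - 2^( - 1 )*3^1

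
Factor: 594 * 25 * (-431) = - 2^1*3^3*5^2 * 11^1*431^1 = - 6400350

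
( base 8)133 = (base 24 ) 3j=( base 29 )34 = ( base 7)160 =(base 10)91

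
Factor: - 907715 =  - 5^1*17^1*59^1*181^1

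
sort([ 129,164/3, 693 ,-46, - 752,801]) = [-752,-46, 164/3 , 129 , 693,801]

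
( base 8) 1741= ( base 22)213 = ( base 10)993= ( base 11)823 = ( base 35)SD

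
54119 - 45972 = 8147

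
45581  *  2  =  91162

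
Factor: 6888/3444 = 2^1 = 2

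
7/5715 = 7/5715=0.00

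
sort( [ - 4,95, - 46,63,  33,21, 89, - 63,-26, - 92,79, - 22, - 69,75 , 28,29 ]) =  [ - 92 , - 69, - 63,-46, - 26, - 22, - 4 , 21,28,29, 33,63, 75,  79,89, 95] 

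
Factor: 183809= 183809^1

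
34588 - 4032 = 30556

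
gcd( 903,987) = 21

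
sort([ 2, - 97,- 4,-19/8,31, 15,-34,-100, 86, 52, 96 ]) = [-100,- 97, -34,-4,-19/8,2, 15, 31, 52, 86,96]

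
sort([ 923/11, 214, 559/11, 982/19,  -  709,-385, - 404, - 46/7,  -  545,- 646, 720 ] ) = [-709, - 646, - 545,-404, - 385, - 46/7, 559/11, 982/19, 923/11, 214, 720 ]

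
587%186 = 29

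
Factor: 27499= 107^1 * 257^1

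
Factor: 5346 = 2^1*3^5*11^1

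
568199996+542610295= 1110810291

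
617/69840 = 617/69840 = 0.01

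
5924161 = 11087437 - 5163276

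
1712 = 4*428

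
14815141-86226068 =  - 71410927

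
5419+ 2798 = 8217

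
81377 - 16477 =64900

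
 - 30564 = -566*54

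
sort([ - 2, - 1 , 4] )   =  [ - 2, - 1,4]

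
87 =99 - 12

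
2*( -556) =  - 1112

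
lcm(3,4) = 12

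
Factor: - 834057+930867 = 96810 = 2^1 *3^1 * 5^1*7^1*461^1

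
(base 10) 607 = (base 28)lj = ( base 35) hc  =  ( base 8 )1137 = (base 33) ID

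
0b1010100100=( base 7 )1654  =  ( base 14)364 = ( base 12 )484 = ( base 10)676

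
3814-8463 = -4649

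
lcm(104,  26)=104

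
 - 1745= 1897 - 3642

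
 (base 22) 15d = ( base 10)607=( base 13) 379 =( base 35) hc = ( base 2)1001011111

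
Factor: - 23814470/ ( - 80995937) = 2^1 *5^1*11^( - 1)*97^1*211^( -1)*24551^1*34897^ ( - 1)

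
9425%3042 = 299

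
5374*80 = 429920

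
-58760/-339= 173 + 1/3 = 173.33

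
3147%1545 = 57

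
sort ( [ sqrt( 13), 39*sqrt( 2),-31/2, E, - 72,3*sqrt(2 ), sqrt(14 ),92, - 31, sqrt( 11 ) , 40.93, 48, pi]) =[-72,-31, - 31/2,  E,pi,  sqrt( 11),  sqrt( 13 ), sqrt( 14 ), 3*sqrt( 2), 40.93, 48,39*sqrt( 2 ), 92]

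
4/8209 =4/8209=0.00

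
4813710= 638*7545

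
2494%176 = 30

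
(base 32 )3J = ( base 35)3A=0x73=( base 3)11021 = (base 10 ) 115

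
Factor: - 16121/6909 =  - 3^(- 1)*7^1 = - 7/3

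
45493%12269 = 8686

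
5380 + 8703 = 14083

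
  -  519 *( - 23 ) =11937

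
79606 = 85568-5962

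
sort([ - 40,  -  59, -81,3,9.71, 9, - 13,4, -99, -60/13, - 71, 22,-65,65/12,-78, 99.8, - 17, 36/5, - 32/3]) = [ -99, - 81, - 78,-71, - 65, - 59, - 40, - 17, - 13,-32/3 , - 60/13,3,4,65/12 , 36/5, 9,  9.71,22 , 99.8 ]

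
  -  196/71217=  - 196/71217 = -  0.00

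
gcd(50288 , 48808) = 8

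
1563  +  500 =2063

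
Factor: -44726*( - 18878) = 844337428 = 2^2*11^1*19^1*107^1*9439^1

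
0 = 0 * 118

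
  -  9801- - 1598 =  -8203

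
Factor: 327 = 3^1 * 109^1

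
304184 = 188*1618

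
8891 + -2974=5917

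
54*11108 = 599832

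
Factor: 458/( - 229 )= - 2^1 = - 2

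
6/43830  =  1/7305= 0.00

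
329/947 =329/947=0.35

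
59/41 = 1 + 18/41 = 1.44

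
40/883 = 40/883 = 0.05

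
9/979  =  9/979  =  0.01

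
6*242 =1452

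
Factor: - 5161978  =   - 2^1 * 43^1 * 193^1 * 311^1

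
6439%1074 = 1069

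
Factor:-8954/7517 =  - 2^1*11^2*37^1*7517^( - 1)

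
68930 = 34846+34084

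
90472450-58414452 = 32057998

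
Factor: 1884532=2^2 *13^1  *  36241^1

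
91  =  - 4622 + 4713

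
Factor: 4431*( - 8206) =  - 2^1*3^1*7^1 * 11^1*211^1*373^1 = - 36360786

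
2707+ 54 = 2761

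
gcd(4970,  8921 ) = 1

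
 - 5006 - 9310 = -14316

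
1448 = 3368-1920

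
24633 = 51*483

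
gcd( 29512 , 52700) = 2108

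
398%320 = 78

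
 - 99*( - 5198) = 514602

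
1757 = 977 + 780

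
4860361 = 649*7489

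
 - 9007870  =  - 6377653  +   - 2630217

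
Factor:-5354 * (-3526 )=2^2  *41^1*43^1 *2677^1 = 18878204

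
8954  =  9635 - 681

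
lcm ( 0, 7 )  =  0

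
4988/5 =997 + 3/5 = 997.60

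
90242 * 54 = 4873068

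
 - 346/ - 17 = 20 + 6/17 = 20.35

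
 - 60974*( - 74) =4512076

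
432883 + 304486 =737369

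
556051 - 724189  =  -168138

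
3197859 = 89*35931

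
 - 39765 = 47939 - 87704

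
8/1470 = 4/735 = 0.01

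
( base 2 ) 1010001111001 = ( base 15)1846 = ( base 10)5241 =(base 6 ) 40133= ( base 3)21012010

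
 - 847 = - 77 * 11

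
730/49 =14+ 44/49 = 14.90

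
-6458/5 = - 6458/5 = -1291.60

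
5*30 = 150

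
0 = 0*181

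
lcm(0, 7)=0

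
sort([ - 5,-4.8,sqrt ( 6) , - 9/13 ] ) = [ - 5, - 4.8,-9/13,sqrt(6 )]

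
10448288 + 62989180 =73437468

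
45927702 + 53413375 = 99341077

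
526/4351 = 526/4351= 0.12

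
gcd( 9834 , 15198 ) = 894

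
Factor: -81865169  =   - 81865169^1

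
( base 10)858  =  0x35a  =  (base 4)31122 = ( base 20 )22I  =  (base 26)170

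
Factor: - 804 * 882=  - 2^3*3^3*7^2 * 67^1  =  - 709128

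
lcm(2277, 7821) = 179883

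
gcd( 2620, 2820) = 20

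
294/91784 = 21/6556 = 0.00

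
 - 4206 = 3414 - 7620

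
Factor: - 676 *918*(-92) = 57092256 = 2^5*3^3*13^2*17^1 * 23^1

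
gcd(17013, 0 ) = 17013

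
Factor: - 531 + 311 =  - 2^2*5^1 * 11^1 = -220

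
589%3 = 1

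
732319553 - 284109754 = 448209799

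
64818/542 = 119 + 160/271 =119.59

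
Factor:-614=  - 2^1*307^1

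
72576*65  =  4717440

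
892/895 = 892/895 = 1.00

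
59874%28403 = 3068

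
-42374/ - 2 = 21187 + 0/1 = 21187.00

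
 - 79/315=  - 1 + 236/315  =  - 0.25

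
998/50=499/25 = 19.96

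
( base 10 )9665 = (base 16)25c1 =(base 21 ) 10j5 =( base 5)302130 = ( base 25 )fbf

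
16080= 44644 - 28564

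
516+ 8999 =9515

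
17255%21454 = 17255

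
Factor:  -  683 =-683^1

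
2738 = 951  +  1787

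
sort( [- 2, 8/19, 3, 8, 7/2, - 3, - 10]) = [ - 10, - 3, - 2,8/19, 3, 7/2,8]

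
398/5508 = 199/2754 = 0.07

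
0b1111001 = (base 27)4d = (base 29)45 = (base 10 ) 121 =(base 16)79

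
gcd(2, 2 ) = 2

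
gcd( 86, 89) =1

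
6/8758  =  3/4379=0.00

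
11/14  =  11/14  =  0.79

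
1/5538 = 1/5538  =  0.00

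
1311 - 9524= -8213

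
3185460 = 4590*694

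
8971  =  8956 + 15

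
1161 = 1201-40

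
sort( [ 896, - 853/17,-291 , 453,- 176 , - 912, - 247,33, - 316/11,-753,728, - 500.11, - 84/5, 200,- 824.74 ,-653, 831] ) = [- 912, - 824.74, - 753,  -  653, - 500.11,- 291, - 247, - 176 , - 853/17, - 316/11,-84/5, 33,  200 , 453 , 728,831,896 ] 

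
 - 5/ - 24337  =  5/24337 = 0.00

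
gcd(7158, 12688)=2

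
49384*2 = 98768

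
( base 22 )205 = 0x3CD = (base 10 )973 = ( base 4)33031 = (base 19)2D4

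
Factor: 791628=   2^2*3^1*41^1*1609^1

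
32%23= 9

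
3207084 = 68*47163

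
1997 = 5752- 3755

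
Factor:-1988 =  - 2^2*7^1*71^1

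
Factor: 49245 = 3^1*5^1*7^2*67^1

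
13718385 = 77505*177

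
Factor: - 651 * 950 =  - 2^1*3^1 * 5^2*7^1*19^1* 31^1 = -618450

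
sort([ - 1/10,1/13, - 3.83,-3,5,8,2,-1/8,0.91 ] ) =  [ - 3.83, - 3, - 1/8, - 1/10, 1/13, 0.91,2,5, 8]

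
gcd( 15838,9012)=2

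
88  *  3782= 332816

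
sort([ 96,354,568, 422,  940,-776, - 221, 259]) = [ - 776,-221, 96, 259, 354,422, 568, 940] 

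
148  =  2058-1910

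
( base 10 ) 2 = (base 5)2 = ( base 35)2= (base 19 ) 2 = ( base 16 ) 2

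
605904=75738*8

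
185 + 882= 1067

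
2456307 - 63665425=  - 61209118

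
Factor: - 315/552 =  - 105/184 = -2^( - 3)* 3^1*5^1*7^1* 23^ ( - 1)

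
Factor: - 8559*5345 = - 3^3*5^1*317^1*1069^1  =  - 45747855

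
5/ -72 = - 1 + 67/72 = - 0.07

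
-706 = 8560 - 9266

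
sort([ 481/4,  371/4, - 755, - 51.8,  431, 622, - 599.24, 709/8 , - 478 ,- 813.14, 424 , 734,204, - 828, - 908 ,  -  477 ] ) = [ - 908, - 828,-813.14, - 755,-599.24, - 478,  -  477, - 51.8, 709/8,371/4,481/4,204,424, 431,622,734]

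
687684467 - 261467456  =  426217011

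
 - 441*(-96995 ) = 42774795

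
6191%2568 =1055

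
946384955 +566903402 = 1513288357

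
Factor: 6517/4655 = 7/5=5^( - 1)*7^1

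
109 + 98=207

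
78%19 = 2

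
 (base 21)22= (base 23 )1L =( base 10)44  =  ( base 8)54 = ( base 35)19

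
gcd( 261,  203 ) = 29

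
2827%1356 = 115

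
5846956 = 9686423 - 3839467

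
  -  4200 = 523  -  4723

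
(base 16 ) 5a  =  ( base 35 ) 2k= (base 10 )90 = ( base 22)42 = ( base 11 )82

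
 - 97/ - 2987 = 97/2987 = 0.03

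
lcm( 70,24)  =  840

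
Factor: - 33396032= - 2^6*521813^1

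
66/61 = 1 + 5/61 = 1.08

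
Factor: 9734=2^1  *  31^1*157^1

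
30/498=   5/83 = 0.06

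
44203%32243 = 11960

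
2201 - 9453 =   -  7252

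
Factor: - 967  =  -967^1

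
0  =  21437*0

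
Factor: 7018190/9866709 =2^1*3^ ( - 2 )*5^1 * 173^( - 1) * 6337^( - 1 )*701819^1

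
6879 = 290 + 6589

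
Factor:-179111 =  - 179111^1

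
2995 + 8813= 11808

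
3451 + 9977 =13428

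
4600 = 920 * 5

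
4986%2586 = 2400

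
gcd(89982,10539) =9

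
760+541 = 1301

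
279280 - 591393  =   -312113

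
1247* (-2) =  - 2494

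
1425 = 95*15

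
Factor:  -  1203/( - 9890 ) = 2^( - 1)*3^1*5^(-1 )*23^( - 1 )*43^( - 1 )*401^1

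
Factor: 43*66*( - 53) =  - 150414= - 2^1 * 3^1*11^1*43^1*53^1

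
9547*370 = 3532390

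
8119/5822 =8119/5822 = 1.39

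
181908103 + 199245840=381153943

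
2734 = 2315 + 419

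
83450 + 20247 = 103697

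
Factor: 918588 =2^2 * 3^1*11^1 * 6959^1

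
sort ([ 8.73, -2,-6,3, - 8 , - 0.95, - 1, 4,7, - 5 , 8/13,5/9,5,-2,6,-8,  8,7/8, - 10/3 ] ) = [ - 8, - 8, - 6, -5, - 10/3, - 2, - 2, - 1,-0.95,5/9, 8/13 , 7/8, 3,4,5 , 6,7,8,  8.73 ]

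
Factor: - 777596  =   - 2^2*73^1 *2663^1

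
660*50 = 33000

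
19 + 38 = 57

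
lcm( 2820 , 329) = 19740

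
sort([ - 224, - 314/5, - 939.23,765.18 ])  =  [ - 939.23, - 224, - 314/5, 765.18 ] 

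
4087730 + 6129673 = 10217403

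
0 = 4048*0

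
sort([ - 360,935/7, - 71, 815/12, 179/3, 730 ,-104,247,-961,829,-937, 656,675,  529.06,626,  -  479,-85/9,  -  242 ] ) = [-961,-937, - 479, - 360,-242, - 104,-71, - 85/9 , 179/3,815/12,935/7,247,  529.06, 626, 656,675,730, 829]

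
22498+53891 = 76389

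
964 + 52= 1016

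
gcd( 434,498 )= 2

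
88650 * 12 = 1063800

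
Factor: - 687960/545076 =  - 130/103 = - 2^1*5^1*13^1*103^ (-1) 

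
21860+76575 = 98435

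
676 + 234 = 910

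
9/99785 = 9/99785= 0.00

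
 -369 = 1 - 370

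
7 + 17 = 24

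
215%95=25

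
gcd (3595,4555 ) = 5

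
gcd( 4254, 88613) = 1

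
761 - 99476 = -98715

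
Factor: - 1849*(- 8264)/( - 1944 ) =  - 3^( - 5 )*43^2*1033^1  =  - 1910017/243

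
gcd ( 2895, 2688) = 3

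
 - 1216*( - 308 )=374528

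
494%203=88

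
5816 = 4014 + 1802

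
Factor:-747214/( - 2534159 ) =2^1*13^1*29^1*887^(-1)*991^1*2857^( - 1 ) 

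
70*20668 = 1446760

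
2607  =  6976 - 4369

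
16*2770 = 44320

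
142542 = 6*23757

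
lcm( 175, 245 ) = 1225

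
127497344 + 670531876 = 798029220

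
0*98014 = 0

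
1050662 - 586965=463697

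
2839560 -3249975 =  - 410415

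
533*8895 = 4741035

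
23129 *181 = 4186349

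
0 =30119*0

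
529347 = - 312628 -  - 841975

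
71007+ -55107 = 15900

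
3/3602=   3/3602 = 0.00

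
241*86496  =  20845536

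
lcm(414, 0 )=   0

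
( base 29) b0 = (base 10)319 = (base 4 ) 10333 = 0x13f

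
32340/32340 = 1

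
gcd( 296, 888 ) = 296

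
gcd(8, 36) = 4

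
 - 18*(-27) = 486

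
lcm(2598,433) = 2598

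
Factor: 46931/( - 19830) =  - 71/30 = - 2^(-1)*3^( - 1)*5^( -1)*71^1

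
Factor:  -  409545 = -3^2*5^1 * 19^1 * 479^1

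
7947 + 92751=100698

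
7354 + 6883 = 14237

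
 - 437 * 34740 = -15181380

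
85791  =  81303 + 4488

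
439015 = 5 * 87803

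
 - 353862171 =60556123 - 414418294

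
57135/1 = 57135 =57135.00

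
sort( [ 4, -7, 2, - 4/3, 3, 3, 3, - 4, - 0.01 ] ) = [ - 7 , - 4, - 4/3,-0.01,2, 3,3,3, 4 ] 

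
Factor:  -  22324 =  - 2^2*5581^1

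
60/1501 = 60/1501 =0.04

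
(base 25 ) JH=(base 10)492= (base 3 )200020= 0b111101100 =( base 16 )1EC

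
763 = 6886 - 6123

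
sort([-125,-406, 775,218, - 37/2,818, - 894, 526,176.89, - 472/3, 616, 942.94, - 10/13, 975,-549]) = [ - 894, - 549, -406,-472/3,- 125, - 37/2, - 10/13,176.89, 218, 526 , 616, 775, 818, 942.94,975] 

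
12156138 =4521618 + 7634520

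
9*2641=23769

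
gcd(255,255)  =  255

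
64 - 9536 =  - 9472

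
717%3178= 717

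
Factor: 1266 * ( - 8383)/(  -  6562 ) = 5306439/3281 = 3^1*17^( - 1 )*83^1*101^1 * 193^( - 1 )*211^1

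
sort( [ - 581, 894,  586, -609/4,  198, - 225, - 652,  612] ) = [ - 652 , - 581,  -  225, - 609/4,198,586, 612, 894]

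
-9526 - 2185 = -11711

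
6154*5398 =33219292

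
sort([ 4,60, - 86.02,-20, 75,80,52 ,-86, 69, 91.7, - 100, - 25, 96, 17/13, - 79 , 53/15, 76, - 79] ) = [ - 100, - 86.02, - 86 , - 79, - 79, - 25,-20,17/13,53/15, 4, 52, 60,69, 75 , 76,80,91.7,96]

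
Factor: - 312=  - 2^3 * 3^1*13^1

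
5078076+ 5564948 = 10643024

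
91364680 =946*96580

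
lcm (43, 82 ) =3526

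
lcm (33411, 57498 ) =2472414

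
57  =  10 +47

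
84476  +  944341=1028817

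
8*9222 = 73776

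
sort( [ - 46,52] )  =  [ - 46,  52]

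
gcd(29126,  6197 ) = 1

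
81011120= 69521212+11489908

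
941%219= 65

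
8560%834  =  220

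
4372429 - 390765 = 3981664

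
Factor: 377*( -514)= - 193778 = -2^1*13^1*29^1 * 257^1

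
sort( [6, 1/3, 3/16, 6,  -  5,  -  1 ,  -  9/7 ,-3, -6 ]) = [ - 6,-5,-3, - 9/7, - 1,  3/16, 1/3, 6, 6]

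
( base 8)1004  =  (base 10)516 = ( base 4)20010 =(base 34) f6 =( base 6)2220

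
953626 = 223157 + 730469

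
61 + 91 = 152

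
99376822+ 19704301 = 119081123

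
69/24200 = 69/24200 = 0.00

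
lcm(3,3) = 3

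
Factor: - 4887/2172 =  -2^( - 2)*3^2= - 9/4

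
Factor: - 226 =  - 2^1 * 113^1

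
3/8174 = 3/8174 = 0.00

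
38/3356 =19/1678 = 0.01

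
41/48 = 41/48 = 0.85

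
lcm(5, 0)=0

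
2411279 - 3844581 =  - 1433302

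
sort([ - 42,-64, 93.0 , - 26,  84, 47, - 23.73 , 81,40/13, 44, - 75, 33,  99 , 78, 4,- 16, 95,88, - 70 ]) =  [-75,-70, - 64, - 42, - 26,-23.73, - 16, 40/13, 4, 33, 44, 47 , 78, 81,84 , 88,93.0, 95,99 ] 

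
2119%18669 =2119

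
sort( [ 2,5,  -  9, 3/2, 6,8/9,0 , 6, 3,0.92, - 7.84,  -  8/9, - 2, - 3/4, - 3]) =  [ - 9, - 7.84, - 3, - 2, - 8/9, - 3/4,0,  8/9,0.92,3/2, 2,  3,5,6,6]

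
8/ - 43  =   - 8/43  =  - 0.19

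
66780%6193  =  4850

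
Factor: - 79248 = -2^4*3^1*13^1 * 127^1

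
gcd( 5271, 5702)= 1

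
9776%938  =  396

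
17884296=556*32166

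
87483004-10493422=76989582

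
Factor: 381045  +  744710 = 1125755= 5^1*61^1*3691^1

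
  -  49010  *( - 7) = 343070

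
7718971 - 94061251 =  - 86342280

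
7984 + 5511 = 13495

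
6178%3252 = 2926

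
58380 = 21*2780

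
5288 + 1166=6454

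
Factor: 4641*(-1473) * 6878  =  -2^1 *3^2*7^1*13^1 * 17^1*19^1*181^1*491^1=   -47019335454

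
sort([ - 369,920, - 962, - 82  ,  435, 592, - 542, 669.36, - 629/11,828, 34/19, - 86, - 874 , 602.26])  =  [ - 962, - 874, - 542, - 369, - 86 ,- 82,  -  629/11 , 34/19, 435 , 592,602.26,669.36,828, 920]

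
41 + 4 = 45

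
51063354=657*77722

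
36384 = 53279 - 16895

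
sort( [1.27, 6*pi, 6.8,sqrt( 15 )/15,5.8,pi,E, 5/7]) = [sqrt( 15 ) /15, 5/7,1.27,E,pi,5.8,  6.8, 6*pi]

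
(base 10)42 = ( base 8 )52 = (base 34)18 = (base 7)60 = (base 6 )110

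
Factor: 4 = 2^2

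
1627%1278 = 349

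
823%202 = 15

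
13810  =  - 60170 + 73980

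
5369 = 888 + 4481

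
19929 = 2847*7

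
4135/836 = 4+ 791/836= 4.95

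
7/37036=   7/37036 = 0.00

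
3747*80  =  299760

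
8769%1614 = 699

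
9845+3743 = 13588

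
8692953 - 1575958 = 7116995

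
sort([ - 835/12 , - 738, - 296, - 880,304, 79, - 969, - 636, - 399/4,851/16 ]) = [ - 969, - 880, - 738,-636, - 296, - 399/4, - 835/12,851/16,79, 304 ]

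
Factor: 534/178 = 3 = 3^1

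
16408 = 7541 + 8867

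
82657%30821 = 21015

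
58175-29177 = 28998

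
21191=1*21191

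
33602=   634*53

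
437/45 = 437/45 =9.71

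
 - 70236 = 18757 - 88993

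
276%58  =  44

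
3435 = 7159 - 3724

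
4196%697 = 14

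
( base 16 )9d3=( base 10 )2515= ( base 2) 100111010011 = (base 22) 547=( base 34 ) 25X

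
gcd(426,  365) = 1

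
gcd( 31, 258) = 1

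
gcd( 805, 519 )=1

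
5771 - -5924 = 11695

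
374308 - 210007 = 164301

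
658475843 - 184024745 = 474451098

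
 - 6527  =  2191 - 8718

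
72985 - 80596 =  - 7611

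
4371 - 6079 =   -  1708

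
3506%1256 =994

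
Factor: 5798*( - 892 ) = - 5171816 = - 2^3*13^1*223^2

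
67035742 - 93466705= -26430963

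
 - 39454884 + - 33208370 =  - 72663254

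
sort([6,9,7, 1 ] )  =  [1,6, 7, 9]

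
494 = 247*2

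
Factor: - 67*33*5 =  - 3^1*5^1*11^1*67^1 = -11055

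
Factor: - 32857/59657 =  - 11^1* 13^(-2 )* 29^1 * 103^1*353^( - 1)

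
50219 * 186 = 9340734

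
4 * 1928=7712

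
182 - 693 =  - 511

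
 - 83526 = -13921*6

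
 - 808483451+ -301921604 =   -  1110405055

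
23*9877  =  227171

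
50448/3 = 16816 = 16816.00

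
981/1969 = 981/1969 = 0.50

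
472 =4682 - 4210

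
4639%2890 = 1749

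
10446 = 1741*6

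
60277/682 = 60277/682 = 88.38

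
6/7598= 3/3799=0.00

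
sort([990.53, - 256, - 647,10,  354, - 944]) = [ - 944, - 647,  -  256, 10, 354, 990.53]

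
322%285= 37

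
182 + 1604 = 1786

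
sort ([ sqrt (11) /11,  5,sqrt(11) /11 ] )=[sqrt(11)/11, sqrt( 11) /11,5]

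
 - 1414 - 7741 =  - 9155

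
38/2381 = 38/2381 = 0.02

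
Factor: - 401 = - 401^1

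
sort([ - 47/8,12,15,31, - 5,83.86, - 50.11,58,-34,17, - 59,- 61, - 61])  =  [ - 61,- 61,-59, - 50.11,  -  34, - 47/8,-5, 12,15,17,31, 58,83.86]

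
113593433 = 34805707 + 78787726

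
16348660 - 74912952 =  - 58564292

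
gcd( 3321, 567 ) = 81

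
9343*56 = 523208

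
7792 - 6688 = 1104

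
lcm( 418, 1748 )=19228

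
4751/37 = 4751/37= 128.41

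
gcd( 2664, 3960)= 72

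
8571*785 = 6728235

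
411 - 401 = 10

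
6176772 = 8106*762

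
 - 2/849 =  - 1+ 847/849 = - 0.00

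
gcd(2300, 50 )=50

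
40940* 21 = 859740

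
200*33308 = 6661600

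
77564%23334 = 7562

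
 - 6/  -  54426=1/9071=0.00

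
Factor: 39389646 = 2^1*3^1*17^1*386173^1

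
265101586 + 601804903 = 866906489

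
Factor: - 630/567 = - 2^1*3^ ( - 2)*5^1 = - 10/9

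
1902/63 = 634/21 = 30.19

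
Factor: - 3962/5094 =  - 3^( - 2 )*7^1=-  7/9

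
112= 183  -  71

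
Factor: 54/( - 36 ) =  - 2^( - 1) * 3^1 =- 3/2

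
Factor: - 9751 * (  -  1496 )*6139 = 2^3*7^3*11^1*17^1*199^1*877^1 = 89552637944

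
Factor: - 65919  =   - 3^1*7^1*43^1*73^1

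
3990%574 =546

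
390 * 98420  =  38383800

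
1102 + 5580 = 6682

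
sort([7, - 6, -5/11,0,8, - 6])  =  [ - 6, - 6 , - 5/11,0,7,8]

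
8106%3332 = 1442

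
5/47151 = 5/47151=0.00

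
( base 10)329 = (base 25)D4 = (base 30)AT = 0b101001001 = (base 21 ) fe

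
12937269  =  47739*271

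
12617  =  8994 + 3623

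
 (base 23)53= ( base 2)1110110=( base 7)226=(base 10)118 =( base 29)42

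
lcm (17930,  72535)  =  1595770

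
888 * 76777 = 68177976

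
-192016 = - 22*8728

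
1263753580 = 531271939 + 732481641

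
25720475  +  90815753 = 116536228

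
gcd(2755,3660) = 5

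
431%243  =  188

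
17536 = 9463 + 8073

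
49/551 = 49/551 = 0.09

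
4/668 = 1/167 = 0.01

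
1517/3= 505+2/3 = 505.67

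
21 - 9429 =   -  9408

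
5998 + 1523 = 7521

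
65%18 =11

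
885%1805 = 885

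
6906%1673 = 214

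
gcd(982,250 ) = 2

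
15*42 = 630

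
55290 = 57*970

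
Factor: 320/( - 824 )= - 40/103 = - 2^3*5^1*103^( - 1)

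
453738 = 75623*6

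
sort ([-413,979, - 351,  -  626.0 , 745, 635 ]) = [ - 626.0,-413,-351,635, 745, 979]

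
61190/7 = 61190/7 =8741.43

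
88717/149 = 88717/149 = 595.42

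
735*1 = 735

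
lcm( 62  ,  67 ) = 4154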